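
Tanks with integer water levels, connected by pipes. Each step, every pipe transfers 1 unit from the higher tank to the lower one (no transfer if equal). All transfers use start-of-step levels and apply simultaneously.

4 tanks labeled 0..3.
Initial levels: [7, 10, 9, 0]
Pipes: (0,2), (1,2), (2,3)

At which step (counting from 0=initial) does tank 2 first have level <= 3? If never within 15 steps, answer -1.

Step 1: flows [2->0,1->2,2->3] -> levels [8 9 8 1]
Step 2: flows [0=2,1->2,2->3] -> levels [8 8 8 2]
Step 3: flows [0=2,1=2,2->3] -> levels [8 8 7 3]
Step 4: flows [0->2,1->2,2->3] -> levels [7 7 8 4]
Step 5: flows [2->0,2->1,2->3] -> levels [8 8 5 5]
Step 6: flows [0->2,1->2,2=3] -> levels [7 7 7 5]
Step 7: flows [0=2,1=2,2->3] -> levels [7 7 6 6]
Step 8: flows [0->2,1->2,2=3] -> levels [6 6 8 6]
Step 9: flows [2->0,2->1,2->3] -> levels [7 7 5 7]
Step 10: flows [0->2,1->2,3->2] -> levels [6 6 8 6]
  -> period-2 cycle (repeats step 8); tank 2 never drops to <=3
Tank 2 never reaches <=3 within 15 steps

Answer: -1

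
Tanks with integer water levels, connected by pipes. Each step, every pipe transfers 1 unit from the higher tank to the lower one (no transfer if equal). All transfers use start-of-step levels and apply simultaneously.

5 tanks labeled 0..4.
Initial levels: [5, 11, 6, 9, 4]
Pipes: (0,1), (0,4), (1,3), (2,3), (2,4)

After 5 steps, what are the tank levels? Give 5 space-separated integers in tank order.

Answer: 7 7 7 7 7

Derivation:
Step 1: flows [1->0,0->4,1->3,3->2,2->4] -> levels [5 9 6 9 6]
Step 2: flows [1->0,4->0,1=3,3->2,2=4] -> levels [7 8 7 8 5]
Step 3: flows [1->0,0->4,1=3,3->2,2->4] -> levels [7 7 7 7 7]
Step 4: flows [0=1,0=4,1=3,2=3,2=4] -> levels [7 7 7 7 7]
  -> stable; steps 5..5 unchanged -> [7 7 7 7 7]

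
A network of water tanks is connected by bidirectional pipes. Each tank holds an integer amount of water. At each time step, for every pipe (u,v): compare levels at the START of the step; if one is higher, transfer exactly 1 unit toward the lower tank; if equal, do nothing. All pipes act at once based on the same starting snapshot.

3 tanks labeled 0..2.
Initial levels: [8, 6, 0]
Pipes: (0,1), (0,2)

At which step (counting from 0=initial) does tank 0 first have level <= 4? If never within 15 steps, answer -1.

Answer: 5

Derivation:
Step 1: flows [0->1,0->2] -> levels [6 7 1]
Step 2: flows [1->0,0->2] -> levels [6 6 2]
Step 3: flows [0=1,0->2] -> levels [5 6 3]
Step 4: flows [1->0,0->2] -> levels [5 5 4]
Step 5: flows [0=1,0->2] -> levels [4 5 5]
Tank 0 first reaches <=4 at step 5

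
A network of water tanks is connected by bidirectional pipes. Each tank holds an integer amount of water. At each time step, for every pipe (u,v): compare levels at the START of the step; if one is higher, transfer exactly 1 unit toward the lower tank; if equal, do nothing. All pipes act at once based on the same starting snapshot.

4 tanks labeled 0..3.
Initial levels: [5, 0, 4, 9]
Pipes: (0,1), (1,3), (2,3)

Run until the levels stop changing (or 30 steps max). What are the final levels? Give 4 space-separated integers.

Answer: 4 5 5 4

Derivation:
Step 1: flows [0->1,3->1,3->2] -> levels [4 2 5 7]
Step 2: flows [0->1,3->1,3->2] -> levels [3 4 6 5]
Step 3: flows [1->0,3->1,2->3] -> levels [4 4 5 5]
Step 4: flows [0=1,3->1,2=3] -> levels [4 5 5 4]
Step 5: flows [1->0,1->3,2->3] -> levels [5 3 4 6]
Step 6: flows [0->1,3->1,3->2] -> levels [4 5 5 4]
  -> period-2 cycle: step 6 state = step 4 state; never stabilizes
  -> state at step 30: (30-4) mod 2 = 0, same as step 4 -> [4 5 5 4]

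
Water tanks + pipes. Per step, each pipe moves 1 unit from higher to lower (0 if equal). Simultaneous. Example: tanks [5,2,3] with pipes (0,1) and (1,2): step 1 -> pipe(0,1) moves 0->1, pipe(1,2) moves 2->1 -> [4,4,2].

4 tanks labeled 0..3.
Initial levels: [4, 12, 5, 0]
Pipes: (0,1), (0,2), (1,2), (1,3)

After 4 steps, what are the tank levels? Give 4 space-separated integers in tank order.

Answer: 5 5 7 4

Derivation:
Step 1: flows [1->0,2->0,1->2,1->3] -> levels [6 9 5 1]
Step 2: flows [1->0,0->2,1->2,1->3] -> levels [6 6 7 2]
Step 3: flows [0=1,2->0,2->1,1->3] -> levels [7 6 5 3]
Step 4: flows [0->1,0->2,1->2,1->3] -> levels [5 5 7 4]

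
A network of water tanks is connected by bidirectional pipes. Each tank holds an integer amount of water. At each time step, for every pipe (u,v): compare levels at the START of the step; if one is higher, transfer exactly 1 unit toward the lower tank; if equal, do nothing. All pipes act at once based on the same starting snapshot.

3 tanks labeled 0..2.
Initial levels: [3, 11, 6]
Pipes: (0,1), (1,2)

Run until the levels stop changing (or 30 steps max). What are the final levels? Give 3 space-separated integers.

Step 1: flows [1->0,1->2] -> levels [4 9 7]
Step 2: flows [1->0,1->2] -> levels [5 7 8]
Step 3: flows [1->0,2->1] -> levels [6 7 7]
Step 4: flows [1->0,1=2] -> levels [7 6 7]
Step 5: flows [0->1,2->1] -> levels [6 8 6]
Step 6: flows [1->0,1->2] -> levels [7 6 7]
  -> period-2 cycle: step 6 state = step 4 state; never stabilizes
  -> state at step 30: (30-4) mod 2 = 0, same as step 4 -> [7 6 7]

Answer: 7 6 7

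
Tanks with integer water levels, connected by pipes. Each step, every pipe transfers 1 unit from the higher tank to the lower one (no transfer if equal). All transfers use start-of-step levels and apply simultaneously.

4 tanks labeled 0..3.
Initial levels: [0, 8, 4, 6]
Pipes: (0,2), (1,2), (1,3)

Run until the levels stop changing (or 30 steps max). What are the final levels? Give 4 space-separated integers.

Step 1: flows [2->0,1->2,1->3] -> levels [1 6 4 7]
Step 2: flows [2->0,1->2,3->1] -> levels [2 6 4 6]
Step 3: flows [2->0,1->2,1=3] -> levels [3 5 4 6]
Step 4: flows [2->0,1->2,3->1] -> levels [4 5 4 5]
Step 5: flows [0=2,1->2,1=3] -> levels [4 4 5 5]
Step 6: flows [2->0,2->1,3->1] -> levels [5 6 3 4]
Step 7: flows [0->2,1->2,1->3] -> levels [4 4 5 5]
  -> period-2 cycle: step 7 state = step 5 state; never stabilizes
  -> state at step 30: (30-5) mod 2 = 1, same as step 6 -> [5 6 3 4]

Answer: 5 6 3 4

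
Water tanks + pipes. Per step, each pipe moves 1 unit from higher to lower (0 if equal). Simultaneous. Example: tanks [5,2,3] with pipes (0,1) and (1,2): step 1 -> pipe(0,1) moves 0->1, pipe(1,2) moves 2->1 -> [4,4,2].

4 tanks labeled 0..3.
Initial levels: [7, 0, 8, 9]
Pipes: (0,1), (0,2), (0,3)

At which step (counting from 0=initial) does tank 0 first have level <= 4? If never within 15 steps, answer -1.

Step 1: flows [0->1,2->0,3->0] -> levels [8 1 7 8]
Step 2: flows [0->1,0->2,0=3] -> levels [6 2 8 8]
Step 3: flows [0->1,2->0,3->0] -> levels [7 3 7 7]
Step 4: flows [0->1,0=2,0=3] -> levels [6 4 7 7]
Step 5: flows [0->1,2->0,3->0] -> levels [7 5 6 6]
Step 6: flows [0->1,0->2,0->3] -> levels [4 6 7 7]
Tank 0 first reaches <=4 at step 6

Answer: 6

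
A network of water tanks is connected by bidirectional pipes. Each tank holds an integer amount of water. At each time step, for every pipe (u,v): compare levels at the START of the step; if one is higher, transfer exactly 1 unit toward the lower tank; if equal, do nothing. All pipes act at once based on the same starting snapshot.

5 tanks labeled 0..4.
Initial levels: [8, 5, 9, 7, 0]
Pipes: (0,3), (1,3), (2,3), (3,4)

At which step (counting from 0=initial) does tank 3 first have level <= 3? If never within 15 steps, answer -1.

Step 1: flows [0->3,3->1,2->3,3->4] -> levels [7 6 8 7 1]
Step 2: flows [0=3,3->1,2->3,3->4] -> levels [7 7 7 6 2]
Step 3: flows [0->3,1->3,2->3,3->4] -> levels [6 6 6 8 3]
Step 4: flows [3->0,3->1,3->2,3->4] -> levels [7 7 7 4 4]
Step 5: flows [0->3,1->3,2->3,3=4] -> levels [6 6 6 7 4]
Step 6: flows [3->0,3->1,3->2,3->4] -> levels [7 7 7 3 5]
Tank 3 first reaches <=3 at step 6

Answer: 6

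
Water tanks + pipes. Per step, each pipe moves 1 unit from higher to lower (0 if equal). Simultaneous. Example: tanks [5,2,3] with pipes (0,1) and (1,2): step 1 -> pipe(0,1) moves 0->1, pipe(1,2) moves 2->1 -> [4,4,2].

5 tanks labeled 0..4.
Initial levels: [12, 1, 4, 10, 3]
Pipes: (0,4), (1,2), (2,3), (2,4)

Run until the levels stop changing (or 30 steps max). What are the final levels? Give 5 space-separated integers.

Answer: 6 6 4 6 8

Derivation:
Step 1: flows [0->4,2->1,3->2,2->4] -> levels [11 2 3 9 5]
Step 2: flows [0->4,2->1,3->2,4->2] -> levels [10 3 4 8 5]
Step 3: flows [0->4,2->1,3->2,4->2] -> levels [9 4 5 7 5]
Step 4: flows [0->4,2->1,3->2,2=4] -> levels [8 5 5 6 6]
Step 5: flows [0->4,1=2,3->2,4->2] -> levels [7 5 7 5 6]
Step 6: flows [0->4,2->1,2->3,2->4] -> levels [6 6 4 6 8]
Step 7: flows [4->0,1->2,3->2,4->2] -> levels [7 5 7 5 6]
  -> period-2 cycle: step 7 state = step 5 state; never stabilizes
  -> state at step 30: (30-5) mod 2 = 1, same as step 6 -> [6 6 4 6 8]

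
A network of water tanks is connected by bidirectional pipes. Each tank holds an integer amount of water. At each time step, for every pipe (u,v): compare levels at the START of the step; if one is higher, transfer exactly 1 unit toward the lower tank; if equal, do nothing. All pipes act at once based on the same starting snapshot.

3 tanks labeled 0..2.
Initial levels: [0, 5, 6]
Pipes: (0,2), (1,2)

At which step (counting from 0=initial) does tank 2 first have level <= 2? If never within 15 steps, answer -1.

Step 1: flows [2->0,2->1] -> levels [1 6 4]
Step 2: flows [2->0,1->2] -> levels [2 5 4]
Step 3: flows [2->0,1->2] -> levels [3 4 4]
Step 4: flows [2->0,1=2] -> levels [4 4 3]
Step 5: flows [0->2,1->2] -> levels [3 3 5]
Step 6: flows [2->0,2->1] -> levels [4 4 3]
  -> period-2 cycle (repeats step 4); tank 2 never drops to <=2
Tank 2 never reaches <=2 within 15 steps

Answer: -1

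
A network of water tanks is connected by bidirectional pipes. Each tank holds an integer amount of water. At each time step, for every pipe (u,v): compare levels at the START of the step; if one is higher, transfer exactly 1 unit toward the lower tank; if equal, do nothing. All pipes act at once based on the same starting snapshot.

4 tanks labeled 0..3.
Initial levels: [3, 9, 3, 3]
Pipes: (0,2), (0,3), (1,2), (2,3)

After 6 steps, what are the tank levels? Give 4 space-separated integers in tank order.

Step 1: flows [0=2,0=3,1->2,2=3] -> levels [3 8 4 3]
Step 2: flows [2->0,0=3,1->2,2->3] -> levels [4 7 3 4]
Step 3: flows [0->2,0=3,1->2,3->2] -> levels [3 6 6 3]
Step 4: flows [2->0,0=3,1=2,2->3] -> levels [4 6 4 4]
Step 5: flows [0=2,0=3,1->2,2=3] -> levels [4 5 5 4]
Step 6: flows [2->0,0=3,1=2,2->3] -> levels [5 5 3 5]

Answer: 5 5 3 5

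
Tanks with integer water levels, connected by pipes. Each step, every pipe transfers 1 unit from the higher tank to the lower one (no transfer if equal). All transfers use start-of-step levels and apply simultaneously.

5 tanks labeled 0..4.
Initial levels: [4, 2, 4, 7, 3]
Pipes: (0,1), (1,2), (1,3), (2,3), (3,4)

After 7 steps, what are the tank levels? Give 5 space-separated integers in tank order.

Answer: 3 5 4 3 5

Derivation:
Step 1: flows [0->1,2->1,3->1,3->2,3->4] -> levels [3 5 4 4 4]
Step 2: flows [1->0,1->2,1->3,2=3,3=4] -> levels [4 2 5 5 4]
Step 3: flows [0->1,2->1,3->1,2=3,3->4] -> levels [3 5 4 3 5]
Step 4: flows [1->0,1->2,1->3,2->3,4->3] -> levels [4 2 4 6 4]
Step 5: flows [0->1,2->1,3->1,3->2,3->4] -> levels [3 5 4 3 5]
  -> period-2 cycle: step 5 state = step 3 state
  -> state at step 7: (7-3) mod 2 = 0, same as step 3 -> [3 5 4 3 5]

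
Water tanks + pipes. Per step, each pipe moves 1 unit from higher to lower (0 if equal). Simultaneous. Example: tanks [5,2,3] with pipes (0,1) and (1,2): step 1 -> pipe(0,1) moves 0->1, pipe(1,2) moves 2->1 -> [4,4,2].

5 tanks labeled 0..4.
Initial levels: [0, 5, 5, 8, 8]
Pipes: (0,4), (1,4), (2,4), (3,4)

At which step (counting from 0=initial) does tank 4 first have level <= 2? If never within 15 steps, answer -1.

Step 1: flows [4->0,4->1,4->2,3=4] -> levels [1 6 6 8 5]
Step 2: flows [4->0,1->4,2->4,3->4] -> levels [2 5 5 7 7]
Step 3: flows [4->0,4->1,4->2,3=4] -> levels [3 6 6 7 4]
Step 4: flows [4->0,1->4,2->4,3->4] -> levels [4 5 5 6 6]
Step 5: flows [4->0,4->1,4->2,3=4] -> levels [5 6 6 6 3]
Step 6: flows [0->4,1->4,2->4,3->4] -> levels [4 5 5 5 7]
Step 7: flows [4->0,4->1,4->2,4->3] -> levels [5 6 6 6 3]
  -> period-2 cycle (repeats step 5); tank 4 never drops to <=2
Tank 4 never reaches <=2 within 15 steps

Answer: -1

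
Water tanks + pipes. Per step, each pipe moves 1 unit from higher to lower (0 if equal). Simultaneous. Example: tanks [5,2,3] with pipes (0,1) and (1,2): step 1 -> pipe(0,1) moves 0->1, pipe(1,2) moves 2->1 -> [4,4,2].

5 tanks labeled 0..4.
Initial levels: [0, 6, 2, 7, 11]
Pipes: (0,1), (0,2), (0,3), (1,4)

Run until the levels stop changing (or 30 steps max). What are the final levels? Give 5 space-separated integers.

Step 1: flows [1->0,2->0,3->0,4->1] -> levels [3 6 1 6 10]
Step 2: flows [1->0,0->2,3->0,4->1] -> levels [4 6 2 5 9]
Step 3: flows [1->0,0->2,3->0,4->1] -> levels [5 6 3 4 8]
Step 4: flows [1->0,0->2,0->3,4->1] -> levels [4 6 4 5 7]
Step 5: flows [1->0,0=2,3->0,4->1] -> levels [6 6 4 4 6]
Step 6: flows [0=1,0->2,0->3,1=4] -> levels [4 6 5 5 6]
Step 7: flows [1->0,2->0,3->0,1=4] -> levels [7 5 4 4 6]
Step 8: flows [0->1,0->2,0->3,4->1] -> levels [4 7 5 5 5]
Step 9: flows [1->0,2->0,3->0,1->4] -> levels [7 5 4 4 6]
  -> period-2 cycle: step 9 state = step 7 state; never stabilizes
  -> state at step 30: (30-7) mod 2 = 1, same as step 8 -> [4 7 5 5 5]

Answer: 4 7 5 5 5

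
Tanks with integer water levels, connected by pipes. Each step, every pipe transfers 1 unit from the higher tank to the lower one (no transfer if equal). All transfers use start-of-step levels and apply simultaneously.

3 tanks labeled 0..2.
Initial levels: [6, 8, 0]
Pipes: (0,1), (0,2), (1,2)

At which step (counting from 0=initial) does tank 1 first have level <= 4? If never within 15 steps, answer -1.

Step 1: flows [1->0,0->2,1->2] -> levels [6 6 2]
Step 2: flows [0=1,0->2,1->2] -> levels [5 5 4]
Step 3: flows [0=1,0->2,1->2] -> levels [4 4 6]
Tank 1 first reaches <=4 at step 3

Answer: 3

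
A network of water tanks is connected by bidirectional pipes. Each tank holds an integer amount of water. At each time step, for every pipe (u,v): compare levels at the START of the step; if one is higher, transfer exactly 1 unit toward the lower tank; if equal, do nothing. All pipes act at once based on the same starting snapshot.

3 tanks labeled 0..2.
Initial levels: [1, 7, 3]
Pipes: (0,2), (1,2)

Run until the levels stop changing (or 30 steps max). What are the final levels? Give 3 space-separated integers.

Step 1: flows [2->0,1->2] -> levels [2 6 3]
Step 2: flows [2->0,1->2] -> levels [3 5 3]
Step 3: flows [0=2,1->2] -> levels [3 4 4]
Step 4: flows [2->0,1=2] -> levels [4 4 3]
Step 5: flows [0->2,1->2] -> levels [3 3 5]
Step 6: flows [2->0,2->1] -> levels [4 4 3]
  -> period-2 cycle: step 6 state = step 4 state; never stabilizes
  -> state at step 30: (30-4) mod 2 = 0, same as step 4 -> [4 4 3]

Answer: 4 4 3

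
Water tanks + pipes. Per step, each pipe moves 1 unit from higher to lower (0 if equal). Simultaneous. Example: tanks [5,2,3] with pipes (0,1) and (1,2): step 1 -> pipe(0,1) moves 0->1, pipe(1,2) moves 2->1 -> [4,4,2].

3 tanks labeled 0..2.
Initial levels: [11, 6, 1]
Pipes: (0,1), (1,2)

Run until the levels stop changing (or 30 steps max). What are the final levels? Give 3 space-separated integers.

Answer: 6 6 6

Derivation:
Step 1: flows [0->1,1->2] -> levels [10 6 2]
Step 2: flows [0->1,1->2] -> levels [9 6 3]
Step 3: flows [0->1,1->2] -> levels [8 6 4]
Step 4: flows [0->1,1->2] -> levels [7 6 5]
Step 5: flows [0->1,1->2] -> levels [6 6 6]
Step 6: flows [0=1,1=2] -> levels [6 6 6]
  -> stable (no change)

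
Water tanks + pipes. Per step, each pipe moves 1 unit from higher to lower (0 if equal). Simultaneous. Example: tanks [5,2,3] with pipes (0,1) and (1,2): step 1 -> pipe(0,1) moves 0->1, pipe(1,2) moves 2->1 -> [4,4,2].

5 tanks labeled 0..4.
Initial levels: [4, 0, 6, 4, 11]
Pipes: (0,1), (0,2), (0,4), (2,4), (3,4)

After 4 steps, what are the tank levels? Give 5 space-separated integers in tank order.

Step 1: flows [0->1,2->0,4->0,4->2,4->3] -> levels [5 1 6 5 8]
Step 2: flows [0->1,2->0,4->0,4->2,4->3] -> levels [6 2 6 6 5]
Step 3: flows [0->1,0=2,0->4,2->4,3->4] -> levels [4 3 5 5 8]
Step 4: flows [0->1,2->0,4->0,4->2,4->3] -> levels [5 4 5 6 5]

Answer: 5 4 5 6 5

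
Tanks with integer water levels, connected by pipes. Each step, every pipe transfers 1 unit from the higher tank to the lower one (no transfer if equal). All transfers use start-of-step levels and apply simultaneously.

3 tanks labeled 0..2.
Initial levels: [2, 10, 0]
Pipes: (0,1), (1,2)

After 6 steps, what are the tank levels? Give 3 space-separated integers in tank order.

Answer: 4 4 4

Derivation:
Step 1: flows [1->0,1->2] -> levels [3 8 1]
Step 2: flows [1->0,1->2] -> levels [4 6 2]
Step 3: flows [1->0,1->2] -> levels [5 4 3]
Step 4: flows [0->1,1->2] -> levels [4 4 4]
Step 5: flows [0=1,1=2] -> levels [4 4 4]
  -> stable; steps 6..6 unchanged -> [4 4 4]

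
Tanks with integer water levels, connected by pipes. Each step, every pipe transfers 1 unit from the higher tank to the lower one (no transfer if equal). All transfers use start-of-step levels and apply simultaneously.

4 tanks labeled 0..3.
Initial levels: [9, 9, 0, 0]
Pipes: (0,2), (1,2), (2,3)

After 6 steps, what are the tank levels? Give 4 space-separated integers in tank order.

Answer: 4 4 6 4

Derivation:
Step 1: flows [0->2,1->2,2=3] -> levels [8 8 2 0]
Step 2: flows [0->2,1->2,2->3] -> levels [7 7 3 1]
Step 3: flows [0->2,1->2,2->3] -> levels [6 6 4 2]
Step 4: flows [0->2,1->2,2->3] -> levels [5 5 5 3]
Step 5: flows [0=2,1=2,2->3] -> levels [5 5 4 4]
Step 6: flows [0->2,1->2,2=3] -> levels [4 4 6 4]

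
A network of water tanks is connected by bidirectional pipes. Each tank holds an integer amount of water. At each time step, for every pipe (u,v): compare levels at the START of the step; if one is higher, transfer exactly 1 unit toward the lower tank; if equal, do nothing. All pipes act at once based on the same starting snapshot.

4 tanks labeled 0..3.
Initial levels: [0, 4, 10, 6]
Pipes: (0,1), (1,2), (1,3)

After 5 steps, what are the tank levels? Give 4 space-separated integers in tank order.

Answer: 5 5 5 5

Derivation:
Step 1: flows [1->0,2->1,3->1] -> levels [1 5 9 5]
Step 2: flows [1->0,2->1,1=3] -> levels [2 5 8 5]
Step 3: flows [1->0,2->1,1=3] -> levels [3 5 7 5]
Step 4: flows [1->0,2->1,1=3] -> levels [4 5 6 5]
Step 5: flows [1->0,2->1,1=3] -> levels [5 5 5 5]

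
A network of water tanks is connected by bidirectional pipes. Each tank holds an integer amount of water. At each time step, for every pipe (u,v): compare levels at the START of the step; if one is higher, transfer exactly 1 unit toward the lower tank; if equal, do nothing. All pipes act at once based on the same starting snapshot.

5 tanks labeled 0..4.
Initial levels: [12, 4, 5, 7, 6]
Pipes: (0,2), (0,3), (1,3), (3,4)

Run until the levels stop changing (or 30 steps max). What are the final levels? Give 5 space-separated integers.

Answer: 6 6 8 8 6

Derivation:
Step 1: flows [0->2,0->3,3->1,3->4] -> levels [10 5 6 6 7]
Step 2: flows [0->2,0->3,3->1,4->3] -> levels [8 6 7 7 6]
Step 3: flows [0->2,0->3,3->1,3->4] -> levels [6 7 8 6 7]
Step 4: flows [2->0,0=3,1->3,4->3] -> levels [7 6 7 8 6]
Step 5: flows [0=2,3->0,3->1,3->4] -> levels [8 7 7 5 7]
Step 6: flows [0->2,0->3,1->3,4->3] -> levels [6 6 8 8 6]
Step 7: flows [2->0,3->0,3->1,3->4] -> levels [8 7 7 5 7]
  -> period-2 cycle: step 7 state = step 5 state; never stabilizes
  -> state at step 30: (30-5) mod 2 = 1, same as step 6 -> [6 6 8 8 6]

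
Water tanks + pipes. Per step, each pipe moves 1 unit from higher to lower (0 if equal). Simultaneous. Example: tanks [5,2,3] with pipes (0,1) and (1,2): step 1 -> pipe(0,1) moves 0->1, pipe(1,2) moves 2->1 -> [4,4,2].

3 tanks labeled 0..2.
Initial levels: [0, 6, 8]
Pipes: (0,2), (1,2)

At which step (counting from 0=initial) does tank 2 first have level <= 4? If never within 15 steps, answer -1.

Answer: 5

Derivation:
Step 1: flows [2->0,2->1] -> levels [1 7 6]
Step 2: flows [2->0,1->2] -> levels [2 6 6]
Step 3: flows [2->0,1=2] -> levels [3 6 5]
Step 4: flows [2->0,1->2] -> levels [4 5 5]
Step 5: flows [2->0,1=2] -> levels [5 5 4]
Tank 2 first reaches <=4 at step 5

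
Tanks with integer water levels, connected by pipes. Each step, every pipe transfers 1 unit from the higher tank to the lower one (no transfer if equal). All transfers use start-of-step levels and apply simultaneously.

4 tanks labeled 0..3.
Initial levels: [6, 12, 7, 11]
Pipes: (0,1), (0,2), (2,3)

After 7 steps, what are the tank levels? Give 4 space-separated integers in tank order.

Answer: 10 9 8 9

Derivation:
Step 1: flows [1->0,2->0,3->2] -> levels [8 11 7 10]
Step 2: flows [1->0,0->2,3->2] -> levels [8 10 9 9]
Step 3: flows [1->0,2->0,2=3] -> levels [10 9 8 9]
Step 4: flows [0->1,0->2,3->2] -> levels [8 10 10 8]
Step 5: flows [1->0,2->0,2->3] -> levels [10 9 8 9]
  -> period-2 cycle: step 5 state = step 3 state
  -> state at step 7: (7-3) mod 2 = 0, same as step 3 -> [10 9 8 9]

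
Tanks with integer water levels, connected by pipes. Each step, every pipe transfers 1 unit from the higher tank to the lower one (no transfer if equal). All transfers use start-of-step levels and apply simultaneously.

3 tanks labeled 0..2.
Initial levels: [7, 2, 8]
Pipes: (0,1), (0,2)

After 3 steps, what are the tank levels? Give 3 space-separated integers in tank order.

Step 1: flows [0->1,2->0] -> levels [7 3 7]
Step 2: flows [0->1,0=2] -> levels [6 4 7]
Step 3: flows [0->1,2->0] -> levels [6 5 6]

Answer: 6 5 6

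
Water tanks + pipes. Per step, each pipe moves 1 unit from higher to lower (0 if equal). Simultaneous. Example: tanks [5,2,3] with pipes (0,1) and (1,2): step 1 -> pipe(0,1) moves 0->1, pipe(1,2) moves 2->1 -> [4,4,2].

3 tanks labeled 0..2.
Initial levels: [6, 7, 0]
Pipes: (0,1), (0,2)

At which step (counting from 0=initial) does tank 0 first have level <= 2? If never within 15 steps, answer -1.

Step 1: flows [1->0,0->2] -> levels [6 6 1]
Step 2: flows [0=1,0->2] -> levels [5 6 2]
Step 3: flows [1->0,0->2] -> levels [5 5 3]
Step 4: flows [0=1,0->2] -> levels [4 5 4]
Step 5: flows [1->0,0=2] -> levels [5 4 4]
Step 6: flows [0->1,0->2] -> levels [3 5 5]
Step 7: flows [1->0,2->0] -> levels [5 4 4]
  -> period-2 cycle (repeats step 5); tank 0 never drops to <=2
Tank 0 never reaches <=2 within 15 steps

Answer: -1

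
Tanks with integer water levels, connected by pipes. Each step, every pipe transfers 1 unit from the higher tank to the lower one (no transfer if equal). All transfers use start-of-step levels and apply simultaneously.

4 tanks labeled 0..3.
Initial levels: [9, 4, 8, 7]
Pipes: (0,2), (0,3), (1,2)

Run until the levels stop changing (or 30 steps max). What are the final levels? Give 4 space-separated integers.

Answer: 8 7 6 7

Derivation:
Step 1: flows [0->2,0->3,2->1] -> levels [7 5 8 8]
Step 2: flows [2->0,3->0,2->1] -> levels [9 6 6 7]
Step 3: flows [0->2,0->3,1=2] -> levels [7 6 7 8]
Step 4: flows [0=2,3->0,2->1] -> levels [8 7 6 7]
Step 5: flows [0->2,0->3,1->2] -> levels [6 6 8 8]
Step 6: flows [2->0,3->0,2->1] -> levels [8 7 6 7]
  -> period-2 cycle: step 6 state = step 4 state; never stabilizes
  -> state at step 30: (30-4) mod 2 = 0, same as step 4 -> [8 7 6 7]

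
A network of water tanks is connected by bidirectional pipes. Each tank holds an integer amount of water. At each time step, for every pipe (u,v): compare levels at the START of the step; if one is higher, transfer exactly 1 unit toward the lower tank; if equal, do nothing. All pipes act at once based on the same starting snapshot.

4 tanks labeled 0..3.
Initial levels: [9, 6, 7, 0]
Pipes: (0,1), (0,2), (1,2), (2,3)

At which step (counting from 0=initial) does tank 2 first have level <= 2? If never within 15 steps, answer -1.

Step 1: flows [0->1,0->2,2->1,2->3] -> levels [7 8 6 1]
Step 2: flows [1->0,0->2,1->2,2->3] -> levels [7 6 7 2]
Step 3: flows [0->1,0=2,2->1,2->3] -> levels [6 8 5 3]
Step 4: flows [1->0,0->2,1->2,2->3] -> levels [6 6 6 4]
Step 5: flows [0=1,0=2,1=2,2->3] -> levels [6 6 5 5]
Step 6: flows [0=1,0->2,1->2,2=3] -> levels [5 5 7 5]
Step 7: flows [0=1,2->0,2->1,2->3] -> levels [6 6 4 6]
Step 8: flows [0=1,0->2,1->2,3->2] -> levels [5 5 7 5]
  -> period-2 cycle (repeats step 6); tank 2 never drops to <=2
Tank 2 never reaches <=2 within 15 steps

Answer: -1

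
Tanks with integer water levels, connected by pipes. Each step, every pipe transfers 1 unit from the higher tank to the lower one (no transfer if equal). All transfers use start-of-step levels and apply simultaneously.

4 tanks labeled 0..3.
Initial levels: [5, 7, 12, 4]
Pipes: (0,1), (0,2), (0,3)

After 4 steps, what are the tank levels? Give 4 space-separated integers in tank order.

Answer: 6 7 8 7

Derivation:
Step 1: flows [1->0,2->0,0->3] -> levels [6 6 11 5]
Step 2: flows [0=1,2->0,0->3] -> levels [6 6 10 6]
Step 3: flows [0=1,2->0,0=3] -> levels [7 6 9 6]
Step 4: flows [0->1,2->0,0->3] -> levels [6 7 8 7]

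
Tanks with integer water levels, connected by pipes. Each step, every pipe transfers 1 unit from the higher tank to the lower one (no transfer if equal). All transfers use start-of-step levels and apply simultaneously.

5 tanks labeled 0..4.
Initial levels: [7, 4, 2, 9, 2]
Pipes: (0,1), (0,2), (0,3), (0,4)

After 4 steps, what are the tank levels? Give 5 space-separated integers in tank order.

Answer: 3 5 5 6 5

Derivation:
Step 1: flows [0->1,0->2,3->0,0->4] -> levels [5 5 3 8 3]
Step 2: flows [0=1,0->2,3->0,0->4] -> levels [4 5 4 7 4]
Step 3: flows [1->0,0=2,3->0,0=4] -> levels [6 4 4 6 4]
Step 4: flows [0->1,0->2,0=3,0->4] -> levels [3 5 5 6 5]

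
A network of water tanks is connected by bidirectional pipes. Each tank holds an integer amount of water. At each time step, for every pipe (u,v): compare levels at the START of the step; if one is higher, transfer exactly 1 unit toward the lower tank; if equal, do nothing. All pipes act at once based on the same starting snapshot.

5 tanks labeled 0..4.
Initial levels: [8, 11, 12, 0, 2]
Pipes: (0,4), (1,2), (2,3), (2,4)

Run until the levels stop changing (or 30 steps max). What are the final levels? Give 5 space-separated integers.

Step 1: flows [0->4,2->1,2->3,2->4] -> levels [7 12 9 1 4]
Step 2: flows [0->4,1->2,2->3,2->4] -> levels [6 11 8 2 6]
Step 3: flows [0=4,1->2,2->3,2->4] -> levels [6 10 7 3 7]
Step 4: flows [4->0,1->2,2->3,2=4] -> levels [7 9 7 4 6]
Step 5: flows [0->4,1->2,2->3,2->4] -> levels [6 8 6 5 8]
Step 6: flows [4->0,1->2,2->3,4->2] -> levels [7 7 7 6 6]
Step 7: flows [0->4,1=2,2->3,2->4] -> levels [6 7 5 7 8]
Step 8: flows [4->0,1->2,3->2,4->2] -> levels [7 6 8 6 6]
Step 9: flows [0->4,2->1,2->3,2->4] -> levels [6 7 5 7 8]
  -> period-2 cycle: step 9 state = step 7 state; never stabilizes
  -> state at step 30: (30-7) mod 2 = 1, same as step 8 -> [7 6 8 6 6]

Answer: 7 6 8 6 6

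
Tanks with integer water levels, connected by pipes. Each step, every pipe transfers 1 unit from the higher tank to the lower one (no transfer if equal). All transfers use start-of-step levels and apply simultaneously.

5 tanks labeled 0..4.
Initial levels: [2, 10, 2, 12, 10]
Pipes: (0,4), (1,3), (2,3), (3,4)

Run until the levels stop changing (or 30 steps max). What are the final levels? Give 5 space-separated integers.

Answer: 8 7 7 8 6

Derivation:
Step 1: flows [4->0,3->1,3->2,3->4] -> levels [3 11 3 9 10]
Step 2: flows [4->0,1->3,3->2,4->3] -> levels [4 10 4 10 8]
Step 3: flows [4->0,1=3,3->2,3->4] -> levels [5 10 5 8 8]
Step 4: flows [4->0,1->3,3->2,3=4] -> levels [6 9 6 8 7]
Step 5: flows [4->0,1->3,3->2,3->4] -> levels [7 8 7 7 7]
Step 6: flows [0=4,1->3,2=3,3=4] -> levels [7 7 7 8 7]
Step 7: flows [0=4,3->1,3->2,3->4] -> levels [7 8 8 5 8]
Step 8: flows [4->0,1->3,2->3,4->3] -> levels [8 7 7 8 6]
Step 9: flows [0->4,3->1,3->2,3->4] -> levels [7 8 8 5 8]
  -> period-2 cycle: step 9 state = step 7 state; never stabilizes
  -> state at step 30: (30-7) mod 2 = 1, same as step 8 -> [8 7 7 8 6]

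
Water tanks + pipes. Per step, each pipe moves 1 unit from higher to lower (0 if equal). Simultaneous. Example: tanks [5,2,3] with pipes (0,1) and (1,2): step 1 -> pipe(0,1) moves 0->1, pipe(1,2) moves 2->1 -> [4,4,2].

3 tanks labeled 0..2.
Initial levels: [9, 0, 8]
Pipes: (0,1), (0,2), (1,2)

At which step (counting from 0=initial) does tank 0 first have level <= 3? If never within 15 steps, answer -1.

Step 1: flows [0->1,0->2,2->1] -> levels [7 2 8]
Step 2: flows [0->1,2->0,2->1] -> levels [7 4 6]
Step 3: flows [0->1,0->2,2->1] -> levels [5 6 6]
Step 4: flows [1->0,2->0,1=2] -> levels [7 5 5]
Step 5: flows [0->1,0->2,1=2] -> levels [5 6 6]
  -> period-2 cycle (repeats step 3); tank 0 never drops to <=3
Tank 0 never reaches <=3 within 15 steps

Answer: -1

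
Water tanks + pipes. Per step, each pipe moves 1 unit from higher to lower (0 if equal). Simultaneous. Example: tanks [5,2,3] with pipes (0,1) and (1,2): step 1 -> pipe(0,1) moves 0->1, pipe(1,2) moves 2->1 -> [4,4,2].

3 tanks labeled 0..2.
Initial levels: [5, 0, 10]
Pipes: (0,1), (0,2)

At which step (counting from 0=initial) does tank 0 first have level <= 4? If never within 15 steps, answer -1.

Answer: -1

Derivation:
Step 1: flows [0->1,2->0] -> levels [5 1 9]
Step 2: flows [0->1,2->0] -> levels [5 2 8]
Step 3: flows [0->1,2->0] -> levels [5 3 7]
Step 4: flows [0->1,2->0] -> levels [5 4 6]
Step 5: flows [0->1,2->0] -> levels [5 5 5]
Step 6: flows [0=1,0=2] -> levels [5 5 5]
  -> stable; tank 0 stays at 5 > 4
Tank 0 never reaches <=4 within 15 steps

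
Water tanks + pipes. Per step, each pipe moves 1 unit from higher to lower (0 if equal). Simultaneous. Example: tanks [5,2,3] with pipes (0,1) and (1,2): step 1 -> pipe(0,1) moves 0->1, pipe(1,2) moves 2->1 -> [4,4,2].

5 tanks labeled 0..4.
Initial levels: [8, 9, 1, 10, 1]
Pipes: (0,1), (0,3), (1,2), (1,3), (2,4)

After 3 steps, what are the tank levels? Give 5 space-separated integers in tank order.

Answer: 9 8 3 7 2

Derivation:
Step 1: flows [1->0,3->0,1->2,3->1,2=4] -> levels [10 8 2 8 1]
Step 2: flows [0->1,0->3,1->2,1=3,2->4] -> levels [8 8 2 9 2]
Step 3: flows [0=1,3->0,1->2,3->1,2=4] -> levels [9 8 3 7 2]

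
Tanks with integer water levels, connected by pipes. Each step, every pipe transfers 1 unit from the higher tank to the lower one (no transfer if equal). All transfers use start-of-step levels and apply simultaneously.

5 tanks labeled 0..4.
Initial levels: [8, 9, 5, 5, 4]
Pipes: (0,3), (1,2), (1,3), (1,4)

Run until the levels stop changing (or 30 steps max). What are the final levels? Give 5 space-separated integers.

Answer: 7 7 6 5 6

Derivation:
Step 1: flows [0->3,1->2,1->3,1->4] -> levels [7 6 6 7 5]
Step 2: flows [0=3,1=2,3->1,1->4] -> levels [7 6 6 6 6]
Step 3: flows [0->3,1=2,1=3,1=4] -> levels [6 6 6 7 6]
Step 4: flows [3->0,1=2,3->1,1=4] -> levels [7 7 6 5 6]
Step 5: flows [0->3,1->2,1->3,1->4] -> levels [6 4 7 7 7]
Step 6: flows [3->0,2->1,3->1,4->1] -> levels [7 7 6 5 6]
  -> period-2 cycle: step 6 state = step 4 state; never stabilizes
  -> state at step 30: (30-4) mod 2 = 0, same as step 4 -> [7 7 6 5 6]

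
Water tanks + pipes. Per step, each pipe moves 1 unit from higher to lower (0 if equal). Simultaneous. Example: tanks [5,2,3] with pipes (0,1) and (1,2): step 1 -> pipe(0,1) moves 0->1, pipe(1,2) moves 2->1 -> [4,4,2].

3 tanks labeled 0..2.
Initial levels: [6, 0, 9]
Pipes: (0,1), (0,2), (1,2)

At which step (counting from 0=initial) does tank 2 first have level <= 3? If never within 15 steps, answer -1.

Step 1: flows [0->1,2->0,2->1] -> levels [6 2 7]
Step 2: flows [0->1,2->0,2->1] -> levels [6 4 5]
Step 3: flows [0->1,0->2,2->1] -> levels [4 6 5]
Step 4: flows [1->0,2->0,1->2] -> levels [6 4 5]
  -> period-2 cycle (repeats step 2); tank 2 never drops to <=3
Tank 2 never reaches <=3 within 15 steps

Answer: -1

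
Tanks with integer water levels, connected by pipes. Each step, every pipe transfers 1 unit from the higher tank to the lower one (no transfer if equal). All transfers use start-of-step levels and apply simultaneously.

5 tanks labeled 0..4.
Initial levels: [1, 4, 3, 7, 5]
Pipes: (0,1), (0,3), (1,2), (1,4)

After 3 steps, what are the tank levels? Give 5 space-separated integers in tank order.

Step 1: flows [1->0,3->0,1->2,4->1] -> levels [3 3 4 6 4]
Step 2: flows [0=1,3->0,2->1,4->1] -> levels [4 5 3 5 3]
Step 3: flows [1->0,3->0,1->2,1->4] -> levels [6 2 4 4 4]

Answer: 6 2 4 4 4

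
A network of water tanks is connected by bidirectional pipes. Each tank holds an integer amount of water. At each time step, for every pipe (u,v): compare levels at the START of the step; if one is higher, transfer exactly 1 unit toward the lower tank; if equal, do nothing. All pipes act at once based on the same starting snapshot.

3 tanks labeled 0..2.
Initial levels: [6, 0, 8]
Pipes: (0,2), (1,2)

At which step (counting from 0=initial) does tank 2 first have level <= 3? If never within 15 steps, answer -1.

Step 1: flows [2->0,2->1] -> levels [7 1 6]
Step 2: flows [0->2,2->1] -> levels [6 2 6]
Step 3: flows [0=2,2->1] -> levels [6 3 5]
Step 4: flows [0->2,2->1] -> levels [5 4 5]
Step 5: flows [0=2,2->1] -> levels [5 5 4]
Step 6: flows [0->2,1->2] -> levels [4 4 6]
Step 7: flows [2->0,2->1] -> levels [5 5 4]
  -> period-2 cycle (repeats step 5); tank 2 never drops to <=3
Tank 2 never reaches <=3 within 15 steps

Answer: -1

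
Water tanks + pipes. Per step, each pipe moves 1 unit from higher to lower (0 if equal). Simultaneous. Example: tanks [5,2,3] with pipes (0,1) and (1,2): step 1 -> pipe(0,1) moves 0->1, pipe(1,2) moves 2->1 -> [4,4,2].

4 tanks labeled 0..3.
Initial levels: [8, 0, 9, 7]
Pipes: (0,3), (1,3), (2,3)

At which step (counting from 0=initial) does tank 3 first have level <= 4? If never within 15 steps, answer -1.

Step 1: flows [0->3,3->1,2->3] -> levels [7 1 8 8]
Step 2: flows [3->0,3->1,2=3] -> levels [8 2 8 6]
Step 3: flows [0->3,3->1,2->3] -> levels [7 3 7 7]
Step 4: flows [0=3,3->1,2=3] -> levels [7 4 7 6]
Step 5: flows [0->3,3->1,2->3] -> levels [6 5 6 7]
Step 6: flows [3->0,3->1,3->2] -> levels [7 6 7 4]
Tank 3 first reaches <=4 at step 6

Answer: 6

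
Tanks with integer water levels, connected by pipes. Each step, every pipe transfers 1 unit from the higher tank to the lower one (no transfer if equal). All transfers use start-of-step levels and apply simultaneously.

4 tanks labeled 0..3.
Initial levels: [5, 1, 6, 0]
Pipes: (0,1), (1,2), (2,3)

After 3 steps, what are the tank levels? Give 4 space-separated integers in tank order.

Step 1: flows [0->1,2->1,2->3] -> levels [4 3 4 1]
Step 2: flows [0->1,2->1,2->3] -> levels [3 5 2 2]
Step 3: flows [1->0,1->2,2=3] -> levels [4 3 3 2]

Answer: 4 3 3 2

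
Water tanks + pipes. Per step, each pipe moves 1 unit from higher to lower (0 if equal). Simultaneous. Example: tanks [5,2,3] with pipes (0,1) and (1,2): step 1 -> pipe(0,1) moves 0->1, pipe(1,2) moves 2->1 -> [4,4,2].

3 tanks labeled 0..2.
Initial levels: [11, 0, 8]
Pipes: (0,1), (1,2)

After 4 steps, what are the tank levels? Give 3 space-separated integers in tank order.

Step 1: flows [0->1,2->1] -> levels [10 2 7]
Step 2: flows [0->1,2->1] -> levels [9 4 6]
Step 3: flows [0->1,2->1] -> levels [8 6 5]
Step 4: flows [0->1,1->2] -> levels [7 6 6]

Answer: 7 6 6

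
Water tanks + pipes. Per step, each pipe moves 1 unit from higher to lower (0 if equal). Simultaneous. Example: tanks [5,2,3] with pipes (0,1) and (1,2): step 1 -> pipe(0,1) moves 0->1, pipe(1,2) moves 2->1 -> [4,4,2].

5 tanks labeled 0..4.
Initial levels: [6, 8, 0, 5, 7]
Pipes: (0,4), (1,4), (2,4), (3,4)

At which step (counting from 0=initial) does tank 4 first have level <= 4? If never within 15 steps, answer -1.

Step 1: flows [4->0,1->4,4->2,4->3] -> levels [7 7 1 6 5]
Step 2: flows [0->4,1->4,4->2,3->4] -> levels [6 6 2 5 7]
Step 3: flows [4->0,4->1,4->2,4->3] -> levels [7 7 3 6 3]
Tank 4 first reaches <=4 at step 3

Answer: 3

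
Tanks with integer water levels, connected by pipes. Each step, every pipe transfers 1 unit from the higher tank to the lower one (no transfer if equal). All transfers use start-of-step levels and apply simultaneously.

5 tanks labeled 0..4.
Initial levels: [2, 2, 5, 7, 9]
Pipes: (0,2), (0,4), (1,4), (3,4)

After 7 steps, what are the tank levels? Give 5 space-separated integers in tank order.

Step 1: flows [2->0,4->0,4->1,4->3] -> levels [4 3 4 8 6]
Step 2: flows [0=2,4->0,4->1,3->4] -> levels [5 4 4 7 5]
Step 3: flows [0->2,0=4,4->1,3->4] -> levels [4 5 5 6 5]
Step 4: flows [2->0,4->0,1=4,3->4] -> levels [6 5 4 5 5]
Step 5: flows [0->2,0->4,1=4,3=4] -> levels [4 5 5 5 6]
Step 6: flows [2->0,4->0,4->1,4->3] -> levels [6 6 4 6 3]
Step 7: flows [0->2,0->4,1->4,3->4] -> levels [4 5 5 5 6]

Answer: 4 5 5 5 6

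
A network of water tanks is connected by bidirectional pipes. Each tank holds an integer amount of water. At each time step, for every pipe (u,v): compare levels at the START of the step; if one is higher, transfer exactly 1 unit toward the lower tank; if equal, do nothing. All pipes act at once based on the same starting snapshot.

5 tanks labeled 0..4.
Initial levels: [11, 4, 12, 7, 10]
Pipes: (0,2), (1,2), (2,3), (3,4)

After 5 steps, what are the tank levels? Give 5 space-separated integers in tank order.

Answer: 9 9 8 9 9

Derivation:
Step 1: flows [2->0,2->1,2->3,4->3] -> levels [12 5 9 9 9]
Step 2: flows [0->2,2->1,2=3,3=4] -> levels [11 6 9 9 9]
Step 3: flows [0->2,2->1,2=3,3=4] -> levels [10 7 9 9 9]
Step 4: flows [0->2,2->1,2=3,3=4] -> levels [9 8 9 9 9]
Step 5: flows [0=2,2->1,2=3,3=4] -> levels [9 9 8 9 9]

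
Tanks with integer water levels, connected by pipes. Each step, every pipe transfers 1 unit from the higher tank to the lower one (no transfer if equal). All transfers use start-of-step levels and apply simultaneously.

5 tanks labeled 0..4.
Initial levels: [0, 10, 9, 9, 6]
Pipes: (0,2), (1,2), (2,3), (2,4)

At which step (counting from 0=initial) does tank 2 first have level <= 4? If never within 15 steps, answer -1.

Answer: 7

Derivation:
Step 1: flows [2->0,1->2,2=3,2->4] -> levels [1 9 8 9 7]
Step 2: flows [2->0,1->2,3->2,2->4] -> levels [2 8 8 8 8]
Step 3: flows [2->0,1=2,2=3,2=4] -> levels [3 8 7 8 8]
Step 4: flows [2->0,1->2,3->2,4->2] -> levels [4 7 9 7 7]
Step 5: flows [2->0,2->1,2->3,2->4] -> levels [5 8 5 8 8]
Step 6: flows [0=2,1->2,3->2,4->2] -> levels [5 7 8 7 7]
Step 7: flows [2->0,2->1,2->3,2->4] -> levels [6 8 4 8 8]
Tank 2 first reaches <=4 at step 7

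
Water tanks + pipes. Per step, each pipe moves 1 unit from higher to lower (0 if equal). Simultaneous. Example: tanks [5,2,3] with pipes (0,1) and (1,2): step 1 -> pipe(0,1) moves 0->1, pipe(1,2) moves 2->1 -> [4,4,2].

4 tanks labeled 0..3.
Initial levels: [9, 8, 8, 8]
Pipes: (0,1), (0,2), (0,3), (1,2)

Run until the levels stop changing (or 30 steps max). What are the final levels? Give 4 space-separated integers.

Step 1: flows [0->1,0->2,0->3,1=2] -> levels [6 9 9 9]
Step 2: flows [1->0,2->0,3->0,1=2] -> levels [9 8 8 8]
  -> period-2 cycle: step 2 state = step 0 state; never stabilizes
  -> state at step 30: (30-0) mod 2 = 0, same as step 0 -> [9 8 8 8]

Answer: 9 8 8 8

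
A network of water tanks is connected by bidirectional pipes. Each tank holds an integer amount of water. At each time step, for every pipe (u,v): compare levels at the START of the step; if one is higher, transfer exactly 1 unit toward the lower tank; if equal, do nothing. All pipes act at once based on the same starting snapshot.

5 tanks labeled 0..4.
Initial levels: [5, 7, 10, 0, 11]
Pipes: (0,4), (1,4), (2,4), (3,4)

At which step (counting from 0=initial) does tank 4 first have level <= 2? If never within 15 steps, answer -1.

Answer: -1

Derivation:
Step 1: flows [4->0,4->1,4->2,4->3] -> levels [6 8 11 1 7]
Step 2: flows [4->0,1->4,2->4,4->3] -> levels [7 7 10 2 7]
Step 3: flows [0=4,1=4,2->4,4->3] -> levels [7 7 9 3 7]
Step 4: flows [0=4,1=4,2->4,4->3] -> levels [7 7 8 4 7]
Step 5: flows [0=4,1=4,2->4,4->3] -> levels [7 7 7 5 7]
Step 6: flows [0=4,1=4,2=4,4->3] -> levels [7 7 7 6 6]
Step 7: flows [0->4,1->4,2->4,3=4] -> levels [6 6 6 6 9]
Step 8: flows [4->0,4->1,4->2,4->3] -> levels [7 7 7 7 5]
Step 9: flows [0->4,1->4,2->4,3->4] -> levels [6 6 6 6 9]
  -> period-2 cycle (repeats step 7); tank 4 never drops to <=2
Tank 4 never reaches <=2 within 15 steps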